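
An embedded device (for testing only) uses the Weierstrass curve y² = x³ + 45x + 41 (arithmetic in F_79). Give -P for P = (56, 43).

(56, 36)

-(56, 43) = (56, -43 mod 79) = (56, 36).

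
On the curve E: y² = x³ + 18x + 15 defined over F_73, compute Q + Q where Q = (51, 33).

tangent at (51, 33): λ = (3·51² + 18)/(2·33) ≡ 10/66. 66⁻¹ ≡ 52 (mod 73), so λ ≡ 10·52 ≡ 9.
  x = λ² - 51 - 51 = 81 - 102 ≡ 52; y = λ·(51 - 52) - 33 ≡ 31. → (52, 31)

(52, 31)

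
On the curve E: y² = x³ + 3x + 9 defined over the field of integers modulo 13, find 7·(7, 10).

Write Q = (7, 10).
Double-and-add on 7 = (111)₂. Start with Q = (7, 10) for the leading 1-bit.
double: tangent at (7, 10): λ = (3·7² + 3)/(2·10) ≡ 7/7. 7⁻¹ ≡ 2 (mod 13), so λ ≡ 7·2 ≡ 1.
  x = λ² - 7 - 7 = 1 - 14 ≡ 0; y = λ·(7 - 0) - 10 ≡ 10. → (0, 10)
add Q: (0, 10) + (7, 10). λ = (10 - 10)/(7 - 0) ≡ 0/7 mod 13. 7⁻¹ ≡ 2 (mod 13) since 7·2 = 14 ≡ 1, so λ ≡ 0.
  x = λ² - 0 - 7 = 0 - 7 ≡ 6; y = λ·(0 - 6) - 10 ≡ 3. → (6, 3)
double: tangent at (6, 3): λ = (3·6² + 3)/(2·3) ≡ 7/6. 6⁻¹ ≡ 11 (mod 13) since 6·11 = 66 ≡ 1, so λ ≡ 7·11 ≡ 12.
  x = λ² - 6 - 6 = 144 - 12 ≡ 2; y = λ·(6 - 2) - 3 ≡ 6. → (2, 6)
add Q: (2, 6) + (7, 10). λ = (10 - 6)/(7 - 2) ≡ 4/5 mod 13. 5⁻¹ ≡ 8 (mod 13), so λ ≡ 6.
  x = λ² - 2 - 7 = 36 - 9 ≡ 1; y = λ·(2 - 1) - 6 ≡ 0. → (1, 0)

(1, 0)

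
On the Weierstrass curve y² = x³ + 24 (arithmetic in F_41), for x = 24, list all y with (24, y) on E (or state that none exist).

20, 21

x³ + 0x + 24 = 13848 ≡ 31 (mod 41).
Square roots of 31 mod 41: 20 and 21 (since 20² = 400 ≡ 31).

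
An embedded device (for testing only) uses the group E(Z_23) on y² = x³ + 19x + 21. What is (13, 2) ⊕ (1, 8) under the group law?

(13, 2) + (1, 8). λ = (8 - 2)/(1 - 13) ≡ 6/11 mod 23. 11⁻¹ ≡ 21 (mod 23), so λ ≡ 11.
  x = λ² - 13 - 1 = 121 - 14 ≡ 15; y = λ·(13 - 15) - 2 ≡ 22. → (15, 22)

(15, 22)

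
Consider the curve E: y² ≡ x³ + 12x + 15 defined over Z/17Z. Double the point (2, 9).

tangent at (2, 9): λ = (3·2² + 12)/(2·9) ≡ 7/1. 1⁻¹ ≡ 1 (mod 17), so λ ≡ 7·1 ≡ 7.
  x = λ² - 2 - 2 = 49 - 4 ≡ 11; y = λ·(2 - 11) - 9 ≡ 13. → (11, 13)

(11, 13)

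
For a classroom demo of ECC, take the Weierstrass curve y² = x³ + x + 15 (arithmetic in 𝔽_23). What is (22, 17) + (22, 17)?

(20, 13)

tangent at (22, 17): λ = (3·22² + 1)/(2·17) ≡ 4/11. 11⁻¹ ≡ 21 (mod 23), so λ ≡ 4·21 ≡ 15.
  x = λ² - 22 - 22 = 225 - 44 ≡ 20; y = λ·(22 - 20) - 17 ≡ 13. → (20, 13)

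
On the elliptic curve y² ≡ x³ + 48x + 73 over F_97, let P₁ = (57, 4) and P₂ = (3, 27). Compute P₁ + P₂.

(57, 4) + (3, 27). λ = (27 - 4)/(3 - 57) ≡ 23/43 mod 97. 43⁻¹ ≡ 88 (mod 97) since 43·88 = 3784 ≡ 1, so λ ≡ 84.
  x = λ² - 57 - 3 = 7056 - 60 ≡ 12; y = λ·(57 - 12) - 4 ≡ 90. → (12, 90)

(12, 90)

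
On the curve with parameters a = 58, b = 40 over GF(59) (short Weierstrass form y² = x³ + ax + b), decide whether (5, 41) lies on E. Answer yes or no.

y² = 41² ≡ 29; x³ + 58x + 40 = 455 ≡ 42 (mod 59). 29 ≠ 42.

no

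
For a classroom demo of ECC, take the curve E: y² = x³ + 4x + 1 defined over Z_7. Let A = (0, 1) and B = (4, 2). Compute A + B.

(0, 1) + (4, 2). λ = (2 - 1)/(4 - 0) ≡ 1/4 mod 7. 4⁻¹ ≡ 2 (mod 7) since 4·2 = 8 ≡ 1, so λ ≡ 2.
  x = λ² - 0 - 4 = 4 - 4 ≡ 0; y = λ·(0 - 0) - 1 ≡ 6. → (0, 6)

(0, 6)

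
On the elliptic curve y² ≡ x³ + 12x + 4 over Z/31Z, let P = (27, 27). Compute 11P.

Double-and-add on 11 = (1011)₂. Start with P = (27, 27) for the leading 1-bit.
double: tangent at (27, 27): λ = (3·27² + 12)/(2·27) ≡ 29/23. 23⁻¹ ≡ 27 (mod 31), so λ ≡ 29·27 ≡ 8.
  x = λ² - 27 - 27 = 64 - 54 ≡ 10; y = λ·(27 - 10) - 27 ≡ 16. → (10, 16)
double: tangent at (10, 16): λ = (3·10² + 12)/(2·16) ≡ 2/1. 1⁻¹ ≡ 1 (mod 31) since 1·1 = 1 ≡ 1, so λ ≡ 2·1 ≡ 2.
  x = λ² - 10 - 10 = 4 - 20 ≡ 15; y = λ·(10 - 15) - 16 ≡ 5. → (15, 5)
add P: (15, 5) + (27, 27). λ = (27 - 5)/(27 - 15) ≡ 22/12 mod 31. 12⁻¹ ≡ 13 (mod 31) since 12·13 = 156 ≡ 1, so λ ≡ 7.
  x = λ² - 15 - 27 = 49 - 42 ≡ 7; y = λ·(15 - 7) - 5 ≡ 20. → (7, 20)
double: tangent at (7, 20): λ = (3·7² + 12)/(2·20) ≡ 4/9. 9⁻¹ ≡ 7 (mod 31) since 9·7 = 63 ≡ 1, so λ ≡ 4·7 ≡ 28.
  x = λ² - 7 - 7 = 784 - 14 ≡ 26; y = λ·(7 - 26) - 20 ≡ 6. → (26, 6)
add P: (26, 6) + (27, 27). λ = (27 - 6)/(27 - 26) ≡ 21/1 mod 31. 1⁻¹ ≡ 1 (mod 31) since 1·1 = 1 ≡ 1, so λ ≡ 21.
  x = λ² - 26 - 27 = 441 - 53 ≡ 16; y = λ·(26 - 16) - 6 ≡ 18. → (16, 18)

(16, 18)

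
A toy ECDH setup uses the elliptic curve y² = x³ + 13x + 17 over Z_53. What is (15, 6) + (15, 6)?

(30, 35)

tangent at (15, 6): λ = (3·15² + 13)/(2·6) ≡ 52/12. 12⁻¹ ≡ 31 (mod 53) since 12·31 = 372 ≡ 1, so λ ≡ 52·31 ≡ 22.
  x = λ² - 15 - 15 = 484 - 30 ≡ 30; y = λ·(15 - 30) - 6 ≡ 35. → (30, 35)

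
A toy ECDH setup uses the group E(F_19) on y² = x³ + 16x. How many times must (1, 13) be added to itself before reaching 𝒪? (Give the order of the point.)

5

2P: tangent at (1, 13): λ = (3·1² + 16)/(2·13) ≡ 0/7. 7⁻¹ ≡ 11 (mod 19) since 7·11 = 77 ≡ 1, so λ ≡ 0·11 ≡ 0.
  x = λ² - 1 - 1 = 0 - 2 ≡ 17; y = λ·(1 - 17) - 13 ≡ 6. → (17, 6)
3P: (17, 6) + (1, 13). λ = (13 - 6)/(1 - 17) ≡ 7/3 mod 19. 3⁻¹ ≡ 13 (mod 19), so λ ≡ 15.
  x = λ² - 17 - 1 = 225 - 18 ≡ 17; y = λ·(17 - 17) - 6 ≡ 13. → (17, 13)
4P: (17, 13) + (1, 13). λ = (13 - 13)/(1 - 17) ≡ 0/3 mod 19. 3⁻¹ ≡ 13 (mod 19), so λ ≡ 0.
  x = λ² - 17 - 1 = 0 - 18 ≡ 1; y = λ·(17 - 1) - 13 ≡ 6. → (1, 6)
5P: (1, 6) + (1, 13): same x and y₁ ≡ -y₂, so the sum is 𝒪.
5P = 𝒪, so the order is 5.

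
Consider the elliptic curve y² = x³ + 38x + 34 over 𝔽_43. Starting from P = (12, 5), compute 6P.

Double-and-add on 6 = (110)₂. Start with P = (12, 5) for the leading 1-bit.
double: tangent at (12, 5): λ = (3·12² + 38)/(2·5) ≡ 40/10. 10⁻¹ ≡ 13 (mod 43), so λ ≡ 40·13 ≡ 4.
  x = λ² - 12 - 12 = 16 - 24 ≡ 35; y = λ·(12 - 35) - 5 ≡ 32. → (35, 32)
add P: (35, 32) + (12, 5). λ = (5 - 32)/(12 - 35) ≡ 16/20 mod 43. 20⁻¹ ≡ 28 (mod 43), so λ ≡ 18.
  x = λ² - 35 - 12 = 324 - 47 ≡ 19; y = λ·(35 - 19) - 32 ≡ 41. → (19, 41)
double: tangent at (19, 41): λ = (3·19² + 38)/(2·41) ≡ 3/39. 39⁻¹ ≡ 32 (mod 43), so λ ≡ 3·32 ≡ 10.
  x = λ² - 19 - 19 = 100 - 38 ≡ 19; y = λ·(19 - 19) - 41 ≡ 2. → (19, 2)

(19, 2)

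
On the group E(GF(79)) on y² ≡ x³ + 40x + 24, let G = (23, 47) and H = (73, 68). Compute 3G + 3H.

First 3G:
Repeated addition: build up to 3G.
2G: tangent at (23, 47): λ = (3·23² + 40)/(2·47) ≡ 47/15. 15⁻¹ ≡ 58 (mod 79) since 15·58 = 870 ≡ 1, so λ ≡ 47·58 ≡ 40.
  x = λ² - 23 - 23 = 1600 - 46 ≡ 53; y = λ·(23 - 53) - 47 ≡ 17. → (53, 17)
3G: (53, 17) + (23, 47). λ = (47 - 17)/(23 - 53) ≡ 30/49 mod 79. 49⁻¹ ≡ 50 (mod 79), so λ ≡ 78.
  x = λ² - 53 - 23 = 6084 - 76 ≡ 4; y = λ·(53 - 4) - 17 ≡ 13. → (4, 13)
3G = (4, 13).
Next 3H:
Repeated addition: build up to 3H.
2H: tangent at (73, 68): λ = (3·73² + 40)/(2·68) ≡ 69/57. 57⁻¹ ≡ 61 (mod 79), so λ ≡ 69·61 ≡ 22.
  x = λ² - 73 - 73 = 484 - 146 ≡ 22; y = λ·(73 - 22) - 68 ≡ 27. → (22, 27)
3H: (22, 27) + (73, 68). λ = (68 - 27)/(73 - 22) ≡ 41/51 mod 79. 51⁻¹ ≡ 31 (mod 79), so λ ≡ 7.
  x = λ² - 22 - 73 = 49 - 95 ≡ 33; y = λ·(22 - 33) - 27 ≡ 54. → (33, 54)
3H = (33, 54).
Finally 3G + 3H:
(4, 13) + (33, 54). λ = (54 - 13)/(33 - 4) ≡ 41/29 mod 79. 29⁻¹ ≡ 30 (mod 79) since 29·30 = 870 ≡ 1, so λ ≡ 45.
  x = λ² - 4 - 33 = 2025 - 37 ≡ 13; y = λ·(4 - 13) - 13 ≡ 56. → (13, 56)

(13, 56)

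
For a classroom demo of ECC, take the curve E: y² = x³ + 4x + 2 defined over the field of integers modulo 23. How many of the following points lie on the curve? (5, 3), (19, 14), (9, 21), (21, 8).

(5, 3): 3² ≡ 9, rhs ≡ 9 → on.
(19, 14): 14² ≡ 12, rhs ≡ 14 → off.
(9, 21): 21² ≡ 4, rhs ≡ 8 → off.
(21, 8): 8² ≡ 18, rhs ≡ 9 → off.

1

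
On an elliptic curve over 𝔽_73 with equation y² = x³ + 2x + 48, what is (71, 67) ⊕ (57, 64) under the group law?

(71, 67) + (57, 64). λ = (64 - 67)/(57 - 71) ≡ 70/59 mod 73. 59⁻¹ ≡ 26 (mod 73), so λ ≡ 68.
  x = λ² - 71 - 57 = 4624 - 128 ≡ 43; y = λ·(71 - 43) - 67 ≡ 12. → (43, 12)

(43, 12)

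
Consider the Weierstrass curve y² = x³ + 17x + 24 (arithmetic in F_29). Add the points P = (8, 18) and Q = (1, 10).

(0, 16)

(8, 18) + (1, 10). λ = (10 - 18)/(1 - 8) ≡ 21/22 mod 29. 22⁻¹ ≡ 4 (mod 29), so λ ≡ 26.
  x = λ² - 8 - 1 = 676 - 9 ≡ 0; y = λ·(8 - 0) - 18 ≡ 16. → (0, 16)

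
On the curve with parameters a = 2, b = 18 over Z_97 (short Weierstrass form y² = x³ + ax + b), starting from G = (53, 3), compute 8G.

(82, 69)

Double-and-add on 8 = (1000)₂. Start with G = (53, 3) for the leading 1-bit.
double: tangent at (53, 3): λ = (3·53² + 2)/(2·3) ≡ 87/6. 6⁻¹ ≡ 81 (mod 97), so λ ≡ 87·81 ≡ 63.
  x = λ² - 53 - 53 = 3969 - 106 ≡ 80; y = λ·(53 - 80) - 3 ≡ 42. → (80, 42)
double: tangent at (80, 42): λ = (3·80² + 2)/(2·42) ≡ 93/84. 84⁻¹ ≡ 82 (mod 97), so λ ≡ 93·82 ≡ 60.
  x = λ² - 80 - 80 = 3600 - 160 ≡ 45; y = λ·(80 - 45) - 42 ≡ 21. → (45, 21)
double: tangent at (45, 21): λ = (3·45² + 2)/(2·21) ≡ 63/42. 42⁻¹ ≡ 67 (mod 97) since 42·67 = 2814 ≡ 1, so λ ≡ 63·67 ≡ 50.
  x = λ² - 45 - 45 = 2500 - 90 ≡ 82; y = λ·(45 - 82) - 21 ≡ 69. → (82, 69)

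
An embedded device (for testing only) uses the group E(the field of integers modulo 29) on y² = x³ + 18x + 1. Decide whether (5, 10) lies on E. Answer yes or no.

y² = 10² ≡ 13; x³ + 18x + 1 = 216 ≡ 13 (mod 29). 13 = 13.

yes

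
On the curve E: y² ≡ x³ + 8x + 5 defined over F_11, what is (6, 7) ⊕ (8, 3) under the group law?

(6, 7) + (8, 3). λ = (3 - 7)/(8 - 6) ≡ 7/2 mod 11. 2⁻¹ ≡ 6 (mod 11), so λ ≡ 9.
  x = λ² - 6 - 8 = 81 - 14 ≡ 1; y = λ·(6 - 1) - 7 ≡ 5. → (1, 5)

(1, 5)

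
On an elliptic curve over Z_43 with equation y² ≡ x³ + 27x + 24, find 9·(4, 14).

(4, 29)

Write P = (4, 14).
Repeated addition: build up to 9P.
2P: tangent at (4, 14): λ = (3·4² + 27)/(2·14) ≡ 32/28. 28⁻¹ ≡ 20 (mod 43), so λ ≡ 32·20 ≡ 38.
  x = λ² - 4 - 4 = 1444 - 8 ≡ 17; y = λ·(4 - 17) - 14 ≡ 8. → (17, 8)
3P: (17, 8) + (4, 14). λ = (14 - 8)/(4 - 17) ≡ 6/30 mod 43. 30⁻¹ ≡ 33 (mod 43), so λ ≡ 26.
  x = λ² - 17 - 4 = 676 - 21 ≡ 10; y = λ·(17 - 10) - 8 ≡ 2. → (10, 2)
4P: (10, 2) + (4, 14). λ = (14 - 2)/(4 - 10) ≡ 12/37 mod 43. 37⁻¹ ≡ 7 (mod 43) since 37·7 = 259 ≡ 1, so λ ≡ 41.
  x = λ² - 10 - 4 = 1681 - 14 ≡ 33; y = λ·(10 - 33) - 2 ≡ 1. → (33, 1)
5P: (33, 1) + (4, 14). λ = (14 - 1)/(4 - 33) ≡ 13/14 mod 43. 14⁻¹ ≡ 40 (mod 43), so λ ≡ 4.
  x = λ² - 33 - 4 = 16 - 37 ≡ 22; y = λ·(33 - 22) - 1 ≡ 0. → (22, 0)
6P: (22, 0) + (4, 14). λ = (14 - 0)/(4 - 22) ≡ 14/25 mod 43. 25⁻¹ ≡ 31 (mod 43) since 25·31 = 775 ≡ 1, so λ ≡ 4.
  x = λ² - 22 - 4 = 16 - 26 ≡ 33; y = λ·(22 - 33) - 0 ≡ 42. → (33, 42)
7P: (33, 42) + (4, 14). λ = (14 - 42)/(4 - 33) ≡ 15/14 mod 43. 14⁻¹ ≡ 40 (mod 43) since 14·40 = 560 ≡ 1, so λ ≡ 41.
  x = λ² - 33 - 4 = 1681 - 37 ≡ 10; y = λ·(33 - 10) - 42 ≡ 41. → (10, 41)
8P: (10, 41) + (4, 14). λ = (14 - 41)/(4 - 10) ≡ 16/37 mod 43. 37⁻¹ ≡ 7 (mod 43) since 37·7 = 259 ≡ 1, so λ ≡ 26.
  x = λ² - 10 - 4 = 676 - 14 ≡ 17; y = λ·(10 - 17) - 41 ≡ 35. → (17, 35)
9P: (17, 35) + (4, 14). λ = (14 - 35)/(4 - 17) ≡ 22/30 mod 43. 30⁻¹ ≡ 33 (mod 43) since 30·33 = 990 ≡ 1, so λ ≡ 38.
  x = λ² - 17 - 4 = 1444 - 21 ≡ 4; y = λ·(17 - 4) - 35 ≡ 29. → (4, 29)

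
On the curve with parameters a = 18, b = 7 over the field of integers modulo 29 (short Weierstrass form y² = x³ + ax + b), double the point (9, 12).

tangent at (9, 12): λ = (3·9² + 18)/(2·12) ≡ 0/24. 24⁻¹ ≡ 23 (mod 29), so λ ≡ 0·23 ≡ 0.
  x = λ² - 9 - 9 = 0 - 18 ≡ 11; y = λ·(9 - 11) - 12 ≡ 17. → (11, 17)

(11, 17)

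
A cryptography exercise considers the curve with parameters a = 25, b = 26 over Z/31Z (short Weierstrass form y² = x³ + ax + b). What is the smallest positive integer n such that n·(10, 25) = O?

2P: tangent at (10, 25): λ = (3·10² + 25)/(2·25) ≡ 15/19. 19⁻¹ ≡ 18 (mod 31), so λ ≡ 15·18 ≡ 22.
  x = λ² - 10 - 10 = 484 - 20 ≡ 30; y = λ·(10 - 30) - 25 ≡ 0. → (30, 0)
3P: (30, 0) + (10, 25). λ = (25 - 0)/(10 - 30) ≡ 25/11 mod 31. 11⁻¹ ≡ 17 (mod 31) since 11·17 = 187 ≡ 1, so λ ≡ 22.
  x = λ² - 30 - 10 = 484 - 40 ≡ 10; y = λ·(30 - 10) - 0 ≡ 6. → (10, 6)
4P: (10, 6) + (10, 25): same x and y₁ ≡ -y₂, so the sum is O.
4P = O, so the order is 4.

4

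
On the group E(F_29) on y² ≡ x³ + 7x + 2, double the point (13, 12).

tangent at (13, 12): λ = (3·13² + 7)/(2·12) ≡ 21/24. 24⁻¹ ≡ 23 (mod 29), so λ ≡ 21·23 ≡ 19.
  x = λ² - 13 - 13 = 361 - 26 ≡ 16; y = λ·(13 - 16) - 12 ≡ 18. → (16, 18)

(16, 18)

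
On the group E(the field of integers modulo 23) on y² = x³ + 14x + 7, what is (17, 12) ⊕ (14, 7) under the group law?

(5, 8)

(17, 12) + (14, 7). λ = (7 - 12)/(14 - 17) ≡ 18/20 mod 23. 20⁻¹ ≡ 15 (mod 23) since 20·15 = 300 ≡ 1, so λ ≡ 17.
  x = λ² - 17 - 14 = 289 - 31 ≡ 5; y = λ·(17 - 5) - 12 ≡ 8. → (5, 8)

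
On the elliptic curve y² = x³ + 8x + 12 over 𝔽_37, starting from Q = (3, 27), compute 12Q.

Double-and-add on 12 = (1100)₂. Start with Q = (3, 27) for the leading 1-bit.
double: tangent at (3, 27): λ = (3·3² + 8)/(2·27) ≡ 35/17. 17⁻¹ ≡ 24 (mod 37) since 17·24 = 408 ≡ 1, so λ ≡ 35·24 ≡ 26.
  x = λ² - 3 - 3 = 676 - 6 ≡ 4; y = λ·(3 - 4) - 27 ≡ 21. → (4, 21)
add Q: (4, 21) + (3, 27). λ = (27 - 21)/(3 - 4) ≡ 6/36 mod 37. 36⁻¹ ≡ 36 (mod 37), so λ ≡ 31.
  x = λ² - 4 - 3 = 961 - 7 ≡ 29; y = λ·(4 - 29) - 21 ≡ 18. → (29, 18)
double: tangent at (29, 18): λ = (3·29² + 8)/(2·18) ≡ 15/36. 36⁻¹ ≡ 36 (mod 37) since 36·36 = 1296 ≡ 1, so λ ≡ 15·36 ≡ 22.
  x = λ² - 29 - 29 = 484 - 58 ≡ 19; y = λ·(29 - 19) - 18 ≡ 17. → (19, 17)
double: tangent at (19, 17): λ = (3·19² + 8)/(2·17) ≡ 18/34. 34⁻¹ ≡ 12 (mod 37) since 34·12 = 408 ≡ 1, so λ ≡ 18·12 ≡ 31.
  x = λ² - 19 - 19 = 961 - 38 ≡ 35; y = λ·(19 - 35) - 17 ≡ 5. → (35, 5)

(35, 5)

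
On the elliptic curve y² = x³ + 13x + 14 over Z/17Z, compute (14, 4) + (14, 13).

O

The two points share x = 14 and their y-coordinates satisfy 4 + 13 ≡ 0 (mod 17), so they are inverses. Their sum is ∞.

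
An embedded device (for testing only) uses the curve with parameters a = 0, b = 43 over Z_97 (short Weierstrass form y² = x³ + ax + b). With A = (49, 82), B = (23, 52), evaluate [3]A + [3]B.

First 3A:
Repeated addition: build up to 3A.
2A: tangent at (49, 82): λ = (3·49² + 0)/(2·82) ≡ 25/67. 67⁻¹ ≡ 42 (mod 97), so λ ≡ 25·42 ≡ 80.
  x = λ² - 49 - 49 = 6400 - 98 ≡ 94; y = λ·(49 - 94) - 82 ≡ 4. → (94, 4)
3A: (94, 4) + (49, 82). λ = (82 - 4)/(49 - 94) ≡ 78/52 mod 97. 52⁻¹ ≡ 28 (mod 97), so λ ≡ 50.
  x = λ² - 94 - 49 = 2500 - 143 ≡ 29; y = λ·(94 - 29) - 4 ≡ 45. → (29, 45)
3A = (29, 45).
Next 3B:
Repeated addition: build up to 3B.
2B: tangent at (23, 52): λ = (3·23² + 0)/(2·52) ≡ 35/7. 7⁻¹ ≡ 14 (mod 97) since 7·14 = 98 ≡ 1, so λ ≡ 35·14 ≡ 5.
  x = λ² - 23 - 23 = 25 - 46 ≡ 76; y = λ·(23 - 76) - 52 ≡ 71. → (76, 71)
3B: (76, 71) + (23, 52). λ = (52 - 71)/(23 - 76) ≡ 78/44 mod 97. 44⁻¹ ≡ 86 (mod 97), so λ ≡ 15.
  x = λ² - 76 - 23 = 225 - 99 ≡ 29; y = λ·(76 - 29) - 71 ≡ 52. → (29, 52)
3B = (29, 52).
Finally 3A + 3B:
(29, 45) + (29, 52): same x and y₁ ≡ -y₂, so the sum is the point at infinity.

O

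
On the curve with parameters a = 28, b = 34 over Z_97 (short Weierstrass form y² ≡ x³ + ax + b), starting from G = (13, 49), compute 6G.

(18, 68)

Repeated addition: build up to 6G.
2G: tangent at (13, 49): λ = (3·13² + 28)/(2·49) ≡ 50/1. 1⁻¹ ≡ 1 (mod 97), so λ ≡ 50·1 ≡ 50.
  x = λ² - 13 - 13 = 2500 - 26 ≡ 49; y = λ·(13 - 49) - 49 ≡ 91. → (49, 91)
3G: (49, 91) + (13, 49). λ = (49 - 91)/(13 - 49) ≡ 55/61 mod 97. 61⁻¹ ≡ 35 (mod 97) since 61·35 = 2135 ≡ 1, so λ ≡ 82.
  x = λ² - 49 - 13 = 6724 - 62 ≡ 66; y = λ·(49 - 66) - 91 ≡ 67. → (66, 67)
4G: (66, 67) + (13, 49). λ = (49 - 67)/(13 - 66) ≡ 79/44 mod 97. 44⁻¹ ≡ 86 (mod 97), so λ ≡ 4.
  x = λ² - 66 - 13 = 16 - 79 ≡ 34; y = λ·(66 - 34) - 67 ≡ 61. → (34, 61)
5G: (34, 61) + (13, 49). λ = (49 - 61)/(13 - 34) ≡ 85/76 mod 97. 76⁻¹ ≡ 60 (mod 97), so λ ≡ 56.
  x = λ² - 34 - 13 = 3136 - 47 ≡ 82; y = λ·(34 - 82) - 61 ≡ 64. → (82, 64)
6G: (82, 64) + (13, 49). λ = (49 - 64)/(13 - 82) ≡ 82/28 mod 97. 28⁻¹ ≡ 52 (mod 97) since 28·52 = 1456 ≡ 1, so λ ≡ 93.
  x = λ² - 82 - 13 = 8649 - 95 ≡ 18; y = λ·(82 - 18) - 64 ≡ 68. → (18, 68)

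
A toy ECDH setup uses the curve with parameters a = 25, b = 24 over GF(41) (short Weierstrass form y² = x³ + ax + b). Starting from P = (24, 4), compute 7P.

Repeated addition: build up to 7P.
2P: tangent at (24, 4): λ = (3·24² + 25)/(2·4) ≡ 31/8. 8⁻¹ ≡ 36 (mod 41), so λ ≡ 31·36 ≡ 9.
  x = λ² - 24 - 24 = 81 - 48 ≡ 33; y = λ·(24 - 33) - 4 ≡ 38. → (33, 38)
3P: (33, 38) + (24, 4). λ = (4 - 38)/(24 - 33) ≡ 7/32 mod 41. 32⁻¹ ≡ 9 (mod 41), so λ ≡ 22.
  x = λ² - 33 - 24 = 484 - 57 ≡ 17; y = λ·(33 - 17) - 38 ≡ 27. → (17, 27)
4P: (17, 27) + (24, 4). λ = (4 - 27)/(24 - 17) ≡ 18/7 mod 41. 7⁻¹ ≡ 6 (mod 41), so λ ≡ 26.
  x = λ² - 17 - 24 = 676 - 41 ≡ 20; y = λ·(17 - 20) - 27 ≡ 18. → (20, 18)
5P: (20, 18) + (24, 4). λ = (4 - 18)/(24 - 20) ≡ 27/4 mod 41. 4⁻¹ ≡ 31 (mod 41), so λ ≡ 17.
  x = λ² - 20 - 24 = 289 - 44 ≡ 40; y = λ·(20 - 40) - 18 ≡ 11. → (40, 11)
6P: (40, 11) + (24, 4). λ = (4 - 11)/(24 - 40) ≡ 34/25 mod 41. 25⁻¹ ≡ 23 (mod 41), so λ ≡ 3.
  x = λ² - 40 - 24 = 9 - 64 ≡ 27; y = λ·(40 - 27) - 11 ≡ 28. → (27, 28)
7P: (27, 28) + (24, 4). λ = (4 - 28)/(24 - 27) ≡ 17/38 mod 41. 38⁻¹ ≡ 27 (mod 41), so λ ≡ 8.
  x = λ² - 27 - 24 = 64 - 51 ≡ 13; y = λ·(27 - 13) - 28 ≡ 2. → (13, 2)

(13, 2)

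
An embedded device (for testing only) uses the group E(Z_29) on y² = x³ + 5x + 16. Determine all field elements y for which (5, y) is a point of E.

x³ + 5x + 16 = 166 ≡ 21 (mod 29).
21 is a non-residue mod 29; no y exists.

none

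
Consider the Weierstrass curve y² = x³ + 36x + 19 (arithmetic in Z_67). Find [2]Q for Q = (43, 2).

tangent at (43, 2): λ = (3·43² + 36)/(2·2) ≡ 22/4. 4⁻¹ ≡ 17 (mod 67), so λ ≡ 22·17 ≡ 39.
  x = λ² - 43 - 43 = 1521 - 86 ≡ 28; y = λ·(43 - 28) - 2 ≡ 47. → (28, 47)

(28, 47)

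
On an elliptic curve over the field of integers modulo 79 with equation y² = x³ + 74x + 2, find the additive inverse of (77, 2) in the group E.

(77, 77)

-(77, 2) = (77, -2 mod 79) = (77, 77).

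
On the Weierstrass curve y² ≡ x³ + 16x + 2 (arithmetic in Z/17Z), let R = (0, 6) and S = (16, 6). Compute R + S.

(0, 6) + (16, 6). λ = (6 - 6)/(16 - 0) ≡ 0/16 mod 17. 16⁻¹ ≡ 16 (mod 17) since 16·16 = 256 ≡ 1, so λ ≡ 0.
  x = λ² - 0 - 16 = 0 - 16 ≡ 1; y = λ·(0 - 1) - 6 ≡ 11. → (1, 11)

(1, 11)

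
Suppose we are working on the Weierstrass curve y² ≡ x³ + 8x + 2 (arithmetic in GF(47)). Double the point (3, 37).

(0, 40)

tangent at (3, 37): λ = (3·3² + 8)/(2·37) ≡ 35/27. 27⁻¹ ≡ 7 (mod 47), so λ ≡ 35·7 ≡ 10.
  x = λ² - 3 - 3 = 100 - 6 ≡ 0; y = λ·(3 - 0) - 37 ≡ 40. → (0, 40)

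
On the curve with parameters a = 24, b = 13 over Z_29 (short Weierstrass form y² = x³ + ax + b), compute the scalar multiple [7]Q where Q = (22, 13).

(9, 1)

Double-and-add on 7 = (111)₂. Start with Q = (22, 13) for the leading 1-bit.
double: tangent at (22, 13): λ = (3·22² + 24)/(2·13) ≡ 26/26. 26⁻¹ ≡ 19 (mod 29), so λ ≡ 26·19 ≡ 1.
  x = λ² - 22 - 22 = 1 - 44 ≡ 15; y = λ·(22 - 15) - 13 ≡ 23. → (15, 23)
add Q: (15, 23) + (22, 13). λ = (13 - 23)/(22 - 15) ≡ 19/7 mod 29. 7⁻¹ ≡ 25 (mod 29) since 7·25 = 175 ≡ 1, so λ ≡ 11.
  x = λ² - 15 - 22 = 121 - 37 ≡ 26; y = λ·(15 - 26) - 23 ≡ 1. → (26, 1)
double: tangent at (26, 1): λ = (3·26² + 24)/(2·1) ≡ 22/2. 2⁻¹ ≡ 15 (mod 29), so λ ≡ 22·15 ≡ 11.
  x = λ² - 26 - 26 = 121 - 52 ≡ 11; y = λ·(26 - 11) - 1 ≡ 19. → (11, 19)
add Q: (11, 19) + (22, 13). λ = (13 - 19)/(22 - 11) ≡ 23/11 mod 29. 11⁻¹ ≡ 8 (mod 29), so λ ≡ 10.
  x = λ² - 11 - 22 = 100 - 33 ≡ 9; y = λ·(11 - 9) - 19 ≡ 1. → (9, 1)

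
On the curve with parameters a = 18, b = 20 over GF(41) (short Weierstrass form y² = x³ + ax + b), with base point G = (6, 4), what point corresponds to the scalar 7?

Double-and-add on 7 = (111)₂. Start with G = (6, 4) for the leading 1-bit.
double: tangent at (6, 4): λ = (3·6² + 18)/(2·4) ≡ 3/8. 8⁻¹ ≡ 36 (mod 41), so λ ≡ 3·36 ≡ 26.
  x = λ² - 6 - 6 = 676 - 12 ≡ 8; y = λ·(6 - 8) - 4 ≡ 26. → (8, 26)
add G: (8, 26) + (6, 4). λ = (4 - 26)/(6 - 8) ≡ 19/39 mod 41. 39⁻¹ ≡ 20 (mod 41), so λ ≡ 11.
  x = λ² - 8 - 6 = 121 - 14 ≡ 25; y = λ·(8 - 25) - 26 ≡ 33. → (25, 33)
double: tangent at (25, 33): λ = (3·25² + 18)/(2·33) ≡ 7/25. 25⁻¹ ≡ 23 (mod 41) since 25·23 = 575 ≡ 1, so λ ≡ 7·23 ≡ 38.
  x = λ² - 25 - 25 = 1444 - 50 ≡ 0; y = λ·(25 - 0) - 33 ≡ 15. → (0, 15)
add G: (0, 15) + (6, 4). λ = (4 - 15)/(6 - 0) ≡ 30/6 mod 41. 6⁻¹ ≡ 7 (mod 41), so λ ≡ 5.
  x = λ² - 0 - 6 = 25 - 6 ≡ 19; y = λ·(0 - 19) - 15 ≡ 13. → (19, 13)

(19, 13)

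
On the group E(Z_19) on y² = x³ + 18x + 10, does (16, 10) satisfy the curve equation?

yes

y² = 10² ≡ 5; x³ + 18x + 10 = 4394 ≡ 5 (mod 19). 5 = 5.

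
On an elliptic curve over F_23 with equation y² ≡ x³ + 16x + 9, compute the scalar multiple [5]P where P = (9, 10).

Double-and-add on 5 = (101)₂. Start with P = (9, 10) for the leading 1-bit.
double: tangent at (9, 10): λ = (3·9² + 16)/(2·10) ≡ 6/20. 20⁻¹ ≡ 15 (mod 23), so λ ≡ 6·15 ≡ 21.
  x = λ² - 9 - 9 = 441 - 18 ≡ 9; y = λ·(9 - 9) - 10 ≡ 13. → (9, 13)
double: tangent at (9, 13): λ = (3·9² + 16)/(2·13) ≡ 6/3. 3⁻¹ ≡ 8 (mod 23), so λ ≡ 6·8 ≡ 2.
  x = λ² - 9 - 9 = 4 - 18 ≡ 9; y = λ·(9 - 9) - 13 ≡ 10. → (9, 10)
add P: tangent at (9, 10): λ = (3·9² + 16)/(2·10) ≡ 6/20. 20⁻¹ ≡ 15 (mod 23), so λ ≡ 6·15 ≡ 21.
  x = λ² - 9 - 9 = 441 - 18 ≡ 9; y = λ·(9 - 9) - 10 ≡ 13. → (9, 13)

(9, 13)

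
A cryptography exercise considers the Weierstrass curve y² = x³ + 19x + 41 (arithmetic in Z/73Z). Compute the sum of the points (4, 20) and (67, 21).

(48, 72)

(4, 20) + (67, 21). λ = (21 - 20)/(67 - 4) ≡ 1/63 mod 73. 63⁻¹ ≡ 51 (mod 73) since 63·51 = 3213 ≡ 1, so λ ≡ 51.
  x = λ² - 4 - 67 = 2601 - 71 ≡ 48; y = λ·(4 - 48) - 20 ≡ 72. → (48, 72)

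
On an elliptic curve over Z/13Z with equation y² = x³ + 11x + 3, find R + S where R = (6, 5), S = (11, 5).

(9, 8)

(6, 5) + (11, 5). λ = (5 - 5)/(11 - 6) ≡ 0/5 mod 13. 5⁻¹ ≡ 8 (mod 13), so λ ≡ 0.
  x = λ² - 6 - 11 = 0 - 17 ≡ 9; y = λ·(6 - 9) - 5 ≡ 8. → (9, 8)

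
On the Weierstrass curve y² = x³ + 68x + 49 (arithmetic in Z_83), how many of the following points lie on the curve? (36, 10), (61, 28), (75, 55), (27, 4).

1

(36, 10): 10² ≡ 17, rhs ≡ 17 → on.
(61, 28): 28² ≡ 37, rhs ≡ 23 → off.
(75, 55): 55² ≡ 37, rhs ≡ 72 → off.
(27, 4): 4² ≡ 16, rhs ≡ 71 → off.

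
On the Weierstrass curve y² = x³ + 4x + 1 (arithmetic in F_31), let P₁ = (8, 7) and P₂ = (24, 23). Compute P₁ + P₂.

(8, 7) + (24, 23). λ = (23 - 7)/(24 - 8) ≡ 16/16 mod 31. 16⁻¹ ≡ 2 (mod 31), so λ ≡ 1.
  x = λ² - 8 - 24 = 1 - 32 ≡ 0; y = λ·(8 - 0) - 7 ≡ 1. → (0, 1)

(0, 1)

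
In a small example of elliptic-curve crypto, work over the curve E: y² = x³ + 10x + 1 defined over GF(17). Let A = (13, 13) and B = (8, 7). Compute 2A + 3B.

First 2A:
Repeated addition: build up to 2A.
2A: tangent at (13, 13): λ = (3·13² + 10)/(2·13) ≡ 7/9. 9⁻¹ ≡ 2 (mod 17), so λ ≡ 7·2 ≡ 14.
  x = λ² - 13 - 13 = 196 - 26 ≡ 0; y = λ·(13 - 0) - 13 ≡ 16. → (0, 16)
2A = (0, 16).
Next 3B:
Repeated addition: build up to 3B.
2B: tangent at (8, 7): λ = (3·8² + 10)/(2·7) ≡ 15/14. 14⁻¹ ≡ 11 (mod 17), so λ ≡ 15·11 ≡ 12.
  x = λ² - 8 - 8 = 144 - 16 ≡ 9; y = λ·(8 - 9) - 7 ≡ 15. → (9, 15)
3B: (9, 15) + (8, 7). λ = (7 - 15)/(8 - 9) ≡ 9/16 mod 17. 16⁻¹ ≡ 16 (mod 17) since 16·16 = 256 ≡ 1, so λ ≡ 8.
  x = λ² - 9 - 8 = 64 - 17 ≡ 13; y = λ·(9 - 13) - 15 ≡ 4. → (13, 4)
3B = (13, 4).
Finally 2A + 3B:
(0, 16) + (13, 4). λ = (4 - 16)/(13 - 0) ≡ 5/13 mod 17. 13⁻¹ ≡ 4 (mod 17), so λ ≡ 3.
  x = λ² - 0 - 13 = 9 - 13 ≡ 13; y = λ·(0 - 13) - 16 ≡ 13. → (13, 13)

(13, 13)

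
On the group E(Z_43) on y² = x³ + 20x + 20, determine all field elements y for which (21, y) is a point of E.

none

x³ + 20x + 20 = 9701 ≡ 26 (mod 43).
26 is a non-residue mod 43; no y exists.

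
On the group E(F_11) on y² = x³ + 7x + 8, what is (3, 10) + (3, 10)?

(8, 9)

tangent at (3, 10): λ = (3·3² + 7)/(2·10) ≡ 1/9. 9⁻¹ ≡ 5 (mod 11), so λ ≡ 1·5 ≡ 5.
  x = λ² - 3 - 3 = 25 - 6 ≡ 8; y = λ·(3 - 8) - 10 ≡ 9. → (8, 9)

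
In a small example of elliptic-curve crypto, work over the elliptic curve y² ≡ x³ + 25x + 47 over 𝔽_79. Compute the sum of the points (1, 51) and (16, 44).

(1, 51) + (16, 44). λ = (44 - 51)/(16 - 1) ≡ 72/15 mod 79. 15⁻¹ ≡ 58 (mod 79) since 15·58 = 870 ≡ 1, so λ ≡ 68.
  x = λ² - 1 - 16 = 4624 - 17 ≡ 25; y = λ·(1 - 25) - 51 ≡ 55. → (25, 55)

(25, 55)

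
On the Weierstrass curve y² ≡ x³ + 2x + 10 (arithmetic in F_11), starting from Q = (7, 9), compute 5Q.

(7, 9)

Double-and-add on 5 = (101)₂. Start with Q = (7, 9) for the leading 1-bit.
double: tangent at (7, 9): λ = (3·7² + 2)/(2·9) ≡ 6/7. 7⁻¹ ≡ 8 (mod 11), so λ ≡ 6·8 ≡ 4.
  x = λ² - 7 - 7 = 16 - 14 ≡ 2; y = λ·(7 - 2) - 9 ≡ 0. → (2, 0)
double: (2, 0) + (2, 0): same x and y₁ ≡ -y₂, so the sum is the point at infinity.
add Q: the point at infinity + (7, 9) = (7, 9) (identity).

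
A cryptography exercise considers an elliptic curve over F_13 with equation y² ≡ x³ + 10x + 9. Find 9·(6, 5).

(6, 8)

Write Q = (6, 5).
Double-and-add on 9 = (1001)₂. Start with Q = (6, 5) for the leading 1-bit.
double: tangent at (6, 5): λ = (3·6² + 10)/(2·5) ≡ 1/10. 10⁻¹ ≡ 4 (mod 13) since 10·4 = 40 ≡ 1, so λ ≡ 1·4 ≡ 4.
  x = λ² - 6 - 6 = 16 - 12 ≡ 4; y = λ·(6 - 4) - 5 ≡ 3. → (4, 3)
double: tangent at (4, 3): λ = (3·4² + 10)/(2·3) ≡ 6/6. 6⁻¹ ≡ 11 (mod 13) since 6·11 = 66 ≡ 1, so λ ≡ 6·11 ≡ 1.
  x = λ² - 4 - 4 = 1 - 8 ≡ 6; y = λ·(4 - 6) - 3 ≡ 8. → (6, 8)
double: tangent at (6, 8): λ = (3·6² + 10)/(2·8) ≡ 1/3. 3⁻¹ ≡ 9 (mod 13), so λ ≡ 1·9 ≡ 9.
  x = λ² - 6 - 6 = 81 - 12 ≡ 4; y = λ·(6 - 4) - 8 ≡ 10. → (4, 10)
add Q: (4, 10) + (6, 5). λ = (5 - 10)/(6 - 4) ≡ 8/2 mod 13. 2⁻¹ ≡ 7 (mod 13), so λ ≡ 4.
  x = λ² - 4 - 6 = 16 - 10 ≡ 6; y = λ·(4 - 6) - 10 ≡ 8. → (6, 8)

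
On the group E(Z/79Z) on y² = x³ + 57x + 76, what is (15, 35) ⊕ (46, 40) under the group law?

(15, 35) + (46, 40). λ = (40 - 35)/(46 - 15) ≡ 5/31 mod 79. 31⁻¹ ≡ 51 (mod 79), so λ ≡ 18.
  x = λ² - 15 - 46 = 324 - 61 ≡ 26; y = λ·(15 - 26) - 35 ≡ 4. → (26, 4)

(26, 4)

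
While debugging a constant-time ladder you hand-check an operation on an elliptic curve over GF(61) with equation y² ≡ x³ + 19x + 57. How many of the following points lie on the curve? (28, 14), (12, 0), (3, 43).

(28, 14): 14² ≡ 13, rhs ≡ 32 → off.
(12, 0): 0² ≡ 0, rhs ≡ 0 → on.
(3, 43): 43² ≡ 19, rhs ≡ 19 → on.

2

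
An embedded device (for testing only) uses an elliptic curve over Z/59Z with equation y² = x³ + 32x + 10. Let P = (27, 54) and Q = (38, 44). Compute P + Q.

(47, 50)

(27, 54) + (38, 44). λ = (44 - 54)/(38 - 27) ≡ 49/11 mod 59. 11⁻¹ ≡ 43 (mod 59), so λ ≡ 42.
  x = λ² - 27 - 38 = 1764 - 65 ≡ 47; y = λ·(27 - 47) - 54 ≡ 50. → (47, 50)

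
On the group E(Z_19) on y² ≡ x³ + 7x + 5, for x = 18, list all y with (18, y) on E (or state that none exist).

x³ + 7x + 5 = 5963 ≡ 16 (mod 19).
Square roots of 16 mod 19: 4 and 15 (since 4² = 16 ≡ 16).

4, 15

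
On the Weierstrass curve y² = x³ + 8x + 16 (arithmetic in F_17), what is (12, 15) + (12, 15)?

tangent at (12, 15): λ = (3·12² + 8)/(2·15) ≡ 15/13. 13⁻¹ ≡ 4 (mod 17), so λ ≡ 15·4 ≡ 9.
  x = λ² - 12 - 12 = 81 - 24 ≡ 6; y = λ·(12 - 6) - 15 ≡ 5. → (6, 5)

(6, 5)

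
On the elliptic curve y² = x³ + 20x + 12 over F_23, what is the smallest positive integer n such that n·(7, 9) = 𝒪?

2P: tangent at (7, 9): λ = (3·7² + 20)/(2·9) ≡ 6/18. 18⁻¹ ≡ 9 (mod 23), so λ ≡ 6·9 ≡ 8.
  x = λ² - 7 - 7 = 64 - 14 ≡ 4; y = λ·(7 - 4) - 9 ≡ 15. → (4, 15)
3P: (4, 15) + (7, 9). λ = (9 - 15)/(7 - 4) ≡ 17/3 mod 23. 3⁻¹ ≡ 8 (mod 23), so λ ≡ 21.
  x = λ² - 4 - 7 = 441 - 11 ≡ 16; y = λ·(4 - 16) - 15 ≡ 9. → (16, 9)
4P: (16, 9) + (7, 9). λ = (9 - 9)/(7 - 16) ≡ 0/14 mod 23. 14⁻¹ ≡ 5 (mod 23), so λ ≡ 0.
  x = λ² - 16 - 7 = 0 - 23 ≡ 0; y = λ·(16 - 0) - 9 ≡ 14. → (0, 14)
5P: (0, 14) + (7, 9). λ = (9 - 14)/(7 - 0) ≡ 18/7 mod 23. 7⁻¹ ≡ 10 (mod 23) since 7·10 = 70 ≡ 1, so λ ≡ 19.
  x = λ² - 0 - 7 = 361 - 7 ≡ 9; y = λ·(0 - 9) - 14 ≡ 22. → (9, 22)
6P: (9, 22) + (7, 9). λ = (9 - 22)/(7 - 9) ≡ 10/21 mod 23. 21⁻¹ ≡ 11 (mod 23), so λ ≡ 18.
  x = λ² - 9 - 7 = 324 - 16 ≡ 9; y = λ·(9 - 9) - 22 ≡ 1. → (9, 1)
7P: (9, 1) + (7, 9). λ = (9 - 1)/(7 - 9) ≡ 8/21 mod 23. 21⁻¹ ≡ 11 (mod 23), so λ ≡ 19.
  x = λ² - 9 - 7 = 361 - 16 ≡ 0; y = λ·(9 - 0) - 1 ≡ 9. → (0, 9)
8P: (0, 9) + (7, 9). λ = (9 - 9)/(7 - 0) ≡ 0/7 mod 23. 7⁻¹ ≡ 10 (mod 23) since 7·10 = 70 ≡ 1, so λ ≡ 0.
  x = λ² - 0 - 7 = 0 - 7 ≡ 16; y = λ·(0 - 16) - 9 ≡ 14. → (16, 14)
9P: (16, 14) + (7, 9). λ = (9 - 14)/(7 - 16) ≡ 18/14 mod 23. 14⁻¹ ≡ 5 (mod 23), so λ ≡ 21.
  x = λ² - 16 - 7 = 441 - 23 ≡ 4; y = λ·(16 - 4) - 14 ≡ 8. → (4, 8)
10P: (4, 8) + (7, 9). λ = (9 - 8)/(7 - 4) ≡ 1/3 mod 23. 3⁻¹ ≡ 8 (mod 23), so λ ≡ 8.
  x = λ² - 4 - 7 = 64 - 11 ≡ 7; y = λ·(4 - 7) - 8 ≡ 14. → (7, 14)
11P: (7, 14) + (7, 9): same x and y₁ ≡ -y₂, so the sum is 𝒪.
11P = 𝒪, so the order is 11.

11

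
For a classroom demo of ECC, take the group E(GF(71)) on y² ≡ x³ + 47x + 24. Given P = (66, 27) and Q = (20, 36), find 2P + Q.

(42, 20)

First 2P:
Repeated addition: build up to 2P.
2P: tangent at (66, 27): λ = (3·66² + 47)/(2·27) ≡ 51/54. 54⁻¹ ≡ 25 (mod 71), so λ ≡ 51·25 ≡ 68.
  x = λ² - 66 - 66 = 4624 - 132 ≡ 19; y = λ·(66 - 19) - 27 ≡ 45. → (19, 45)
2P = (19, 45).
Finally 2P + Q:
(19, 45) + (20, 36). λ = (36 - 45)/(20 - 19) ≡ 62/1 mod 71. 1⁻¹ ≡ 1 (mod 71), so λ ≡ 62.
  x = λ² - 19 - 20 = 3844 - 39 ≡ 42; y = λ·(19 - 42) - 45 ≡ 20. → (42, 20)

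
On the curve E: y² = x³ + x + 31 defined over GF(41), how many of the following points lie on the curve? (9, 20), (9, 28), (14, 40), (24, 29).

3

(9, 20): 20² ≡ 31, rhs ≡ 31 → on.
(9, 28): 28² ≡ 5, rhs ≡ 31 → off.
(14, 40): 40² ≡ 1, rhs ≡ 1 → on.
(24, 29): 29² ≡ 21, rhs ≡ 21 → on.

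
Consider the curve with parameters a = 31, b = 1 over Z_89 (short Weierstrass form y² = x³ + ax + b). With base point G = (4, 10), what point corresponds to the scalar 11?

Repeated addition: build up to 11G.
2G: tangent at (4, 10): λ = (3·4² + 31)/(2·10) ≡ 79/20. 20⁻¹ ≡ 49 (mod 89), so λ ≡ 79·49 ≡ 44.
  x = λ² - 4 - 4 = 1936 - 8 ≡ 59; y = λ·(4 - 59) - 10 ≡ 62. → (59, 62)
3G: (59, 62) + (4, 10). λ = (10 - 62)/(4 - 59) ≡ 37/34 mod 89. 34⁻¹ ≡ 55 (mod 89), so λ ≡ 77.
  x = λ² - 59 - 4 = 5929 - 63 ≡ 81; y = λ·(59 - 81) - 62 ≡ 24. → (81, 24)
4G: (81, 24) + (4, 10). λ = (10 - 24)/(4 - 81) ≡ 75/12 mod 89. 12⁻¹ ≡ 52 (mod 89), so λ ≡ 73.
  x = λ² - 81 - 4 = 5329 - 85 ≡ 82; y = λ·(81 - 82) - 24 ≡ 81. → (82, 81)
5G: (82, 81) + (4, 10). λ = (10 - 81)/(4 - 82) ≡ 18/11 mod 89. 11⁻¹ ≡ 81 (mod 89) since 11·81 = 891 ≡ 1, so λ ≡ 34.
  x = λ² - 82 - 4 = 1156 - 86 ≡ 2; y = λ·(82 - 2) - 81 ≡ 58. → (2, 58)
6G: (2, 58) + (4, 10). λ = (10 - 58)/(4 - 2) ≡ 41/2 mod 89. 2⁻¹ ≡ 45 (mod 89), so λ ≡ 65.
  x = λ² - 2 - 4 = 4225 - 6 ≡ 36; y = λ·(2 - 36) - 58 ≡ 46. → (36, 46)
7G: (36, 46) + (4, 10). λ = (10 - 46)/(4 - 36) ≡ 53/57 mod 89. 57⁻¹ ≡ 25 (mod 89) since 57·25 = 1425 ≡ 1, so λ ≡ 79.
  x = λ² - 36 - 4 = 6241 - 40 ≡ 60; y = λ·(36 - 60) - 46 ≡ 16. → (60, 16)
8G: (60, 16) + (4, 10). λ = (10 - 16)/(4 - 60) ≡ 83/33 mod 89. 33⁻¹ ≡ 27 (mod 89) since 33·27 = 891 ≡ 1, so λ ≡ 16.
  x = λ² - 60 - 4 = 256 - 64 ≡ 14; y = λ·(60 - 14) - 16 ≡ 8. → (14, 8)
9G: (14, 8) + (4, 10). λ = (10 - 8)/(4 - 14) ≡ 2/79 mod 89. 79⁻¹ ≡ 80 (mod 89), so λ ≡ 71.
  x = λ² - 14 - 4 = 5041 - 18 ≡ 39; y = λ·(14 - 39) - 8 ≡ 86. → (39, 86)
10G: (39, 86) + (4, 10). λ = (10 - 86)/(4 - 39) ≡ 13/54 mod 89. 54⁻¹ ≡ 61 (mod 89), so λ ≡ 81.
  x = λ² - 39 - 4 = 6561 - 43 ≡ 21; y = λ·(39 - 21) - 86 ≡ 37. → (21, 37)
11G: (21, 37) + (4, 10). λ = (10 - 37)/(4 - 21) ≡ 62/72 mod 89. 72⁻¹ ≡ 68 (mod 89) since 72·68 = 4896 ≡ 1, so λ ≡ 33.
  x = λ² - 21 - 4 = 1089 - 25 ≡ 85; y = λ·(21 - 85) - 37 ≡ 76. → (85, 76)

(85, 76)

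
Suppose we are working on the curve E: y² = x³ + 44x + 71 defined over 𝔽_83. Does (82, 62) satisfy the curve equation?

yes

y² = 62² ≡ 26; x³ + 44x + 71 = 555047 ≡ 26 (mod 83). 26 = 26.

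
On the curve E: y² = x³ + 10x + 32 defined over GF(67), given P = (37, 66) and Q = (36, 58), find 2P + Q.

First 2P:
Repeated addition: build up to 2P.
2P: tangent at (37, 66): λ = (3·37² + 10)/(2·66) ≡ 30/65. 65⁻¹ ≡ 33 (mod 67) since 65·33 = 2145 ≡ 1, so λ ≡ 30·33 ≡ 52.
  x = λ² - 37 - 37 = 2704 - 74 ≡ 17; y = λ·(37 - 17) - 66 ≡ 36. → (17, 36)
2P = (17, 36).
Finally 2P + Q:
(17, 36) + (36, 58). λ = (58 - 36)/(36 - 17) ≡ 22/19 mod 67. 19⁻¹ ≡ 60 (mod 67) since 19·60 = 1140 ≡ 1, so λ ≡ 47.
  x = λ² - 17 - 36 = 2209 - 53 ≡ 12; y = λ·(17 - 12) - 36 ≡ 65. → (12, 65)

(12, 65)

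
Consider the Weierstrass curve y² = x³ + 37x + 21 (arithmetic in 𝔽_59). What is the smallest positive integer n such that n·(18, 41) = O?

6

2P: tangent at (18, 41): λ = (3·18² + 37)/(2·41) ≡ 6/23. 23⁻¹ ≡ 18 (mod 59), so λ ≡ 6·18 ≡ 49.
  x = λ² - 18 - 18 = 2401 - 36 ≡ 5; y = λ·(18 - 5) - 41 ≡ 6. → (5, 6)
3P: (5, 6) + (18, 41). λ = (41 - 6)/(18 - 5) ≡ 35/13 mod 59. 13⁻¹ ≡ 50 (mod 59), so λ ≡ 39.
  x = λ² - 5 - 18 = 1521 - 23 ≡ 23; y = λ·(5 - 23) - 6 ≡ 0. → (23, 0)
4P: (23, 0) + (18, 41). λ = (41 - 0)/(18 - 23) ≡ 41/54 mod 59. 54⁻¹ ≡ 47 (mod 59), so λ ≡ 39.
  x = λ² - 23 - 18 = 1521 - 41 ≡ 5; y = λ·(23 - 5) - 0 ≡ 53. → (5, 53)
5P: (5, 53) + (18, 41). λ = (41 - 53)/(18 - 5) ≡ 47/13 mod 59. 13⁻¹ ≡ 50 (mod 59), so λ ≡ 49.
  x = λ² - 5 - 18 = 2401 - 23 ≡ 18; y = λ·(5 - 18) - 53 ≡ 18. → (18, 18)
6P: (18, 18) + (18, 41): same x and y₁ ≡ -y₂, so the sum is O.
6P = O, so the order is 6.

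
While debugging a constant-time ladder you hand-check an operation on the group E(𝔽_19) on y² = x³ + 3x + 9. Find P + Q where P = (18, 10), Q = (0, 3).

(18, 10) + (0, 3). λ = (3 - 10)/(0 - 18) ≡ 12/1 mod 19. 1⁻¹ ≡ 1 (mod 19) since 1·1 = 1 ≡ 1, so λ ≡ 12.
  x = λ² - 18 - 0 = 144 - 18 ≡ 12; y = λ·(18 - 12) - 10 ≡ 5. → (12, 5)

(12, 5)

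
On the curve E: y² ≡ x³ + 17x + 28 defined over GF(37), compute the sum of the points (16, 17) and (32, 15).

(16, 17) + (32, 15). λ = (15 - 17)/(32 - 16) ≡ 35/16 mod 37. 16⁻¹ ≡ 7 (mod 37) since 16·7 = 112 ≡ 1, so λ ≡ 23.
  x = λ² - 16 - 32 = 529 - 48 ≡ 0; y = λ·(16 - 0) - 17 ≡ 18. → (0, 18)

(0, 18)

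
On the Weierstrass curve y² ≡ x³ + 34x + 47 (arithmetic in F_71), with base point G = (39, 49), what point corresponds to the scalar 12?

Double-and-add on 12 = (1100)₂. Start with G = (39, 49) for the leading 1-bit.
double: tangent at (39, 49): λ = (3·39² + 34)/(2·49) ≡ 53/27. 27⁻¹ ≡ 50 (mod 71), so λ ≡ 53·50 ≡ 23.
  x = λ² - 39 - 39 = 529 - 78 ≡ 25; y = λ·(39 - 25) - 49 ≡ 60. → (25, 60)
add G: (25, 60) + (39, 49). λ = (49 - 60)/(39 - 25) ≡ 60/14 mod 71. 14⁻¹ ≡ 66 (mod 71) since 14·66 = 924 ≡ 1, so λ ≡ 55.
  x = λ² - 25 - 39 = 3025 - 64 ≡ 50; y = λ·(25 - 50) - 60 ≡ 56. → (50, 56)
double: tangent at (50, 56): λ = (3·50² + 34)/(2·56) ≡ 8/41. 41⁻¹ ≡ 26 (mod 71), so λ ≡ 8·26 ≡ 66.
  x = λ² - 50 - 50 = 4356 - 100 ≡ 67; y = λ·(50 - 67) - 56 ≡ 29. → (67, 29)
double: tangent at (67, 29): λ = (3·67² + 34)/(2·29) ≡ 11/58. 58⁻¹ ≡ 60 (mod 71), so λ ≡ 11·60 ≡ 21.
  x = λ² - 67 - 67 = 441 - 134 ≡ 23; y = λ·(67 - 23) - 29 ≡ 43. → (23, 43)

(23, 43)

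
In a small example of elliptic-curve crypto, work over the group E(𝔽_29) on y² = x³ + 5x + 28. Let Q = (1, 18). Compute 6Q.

Double-and-add on 6 = (110)₂. Start with Q = (1, 18) for the leading 1-bit.
double: tangent at (1, 18): λ = (3·1² + 5)/(2·18) ≡ 8/7. 7⁻¹ ≡ 25 (mod 29), so λ ≡ 8·25 ≡ 26.
  x = λ² - 1 - 1 = 676 - 2 ≡ 7; y = λ·(1 - 7) - 18 ≡ 0. → (7, 0)
add Q: (7, 0) + (1, 18). λ = (18 - 0)/(1 - 7) ≡ 18/23 mod 29. 23⁻¹ ≡ 24 (mod 29), so λ ≡ 26.
  x = λ² - 7 - 1 = 676 - 8 ≡ 1; y = λ·(7 - 1) - 0 ≡ 11. → (1, 11)
double: tangent at (1, 11): λ = (3·1² + 5)/(2·11) ≡ 8/22. 22⁻¹ ≡ 4 (mod 29), so λ ≡ 8·4 ≡ 3.
  x = λ² - 1 - 1 = 9 - 2 ≡ 7; y = λ·(1 - 7) - 11 ≡ 0. → (7, 0)

(7, 0)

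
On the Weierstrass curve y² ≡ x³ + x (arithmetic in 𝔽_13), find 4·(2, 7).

Write P = (2, 7).
Double-and-add on 4 = (100)₂. Start with P = (2, 7) for the leading 1-bit.
double: tangent at (2, 7): λ = (3·2² + 1)/(2·7) ≡ 0/1. 1⁻¹ ≡ 1 (mod 13), so λ ≡ 0·1 ≡ 0.
  x = λ² - 2 - 2 = 0 - 4 ≡ 9; y = λ·(2 - 9) - 7 ≡ 6. → (9, 6)
double: tangent at (9, 6): λ = (3·9² + 1)/(2·6) ≡ 10/12. 12⁻¹ ≡ 12 (mod 13), so λ ≡ 10·12 ≡ 3.
  x = λ² - 9 - 9 = 9 - 18 ≡ 4; y = λ·(9 - 4) - 6 ≡ 9. → (4, 9)

(4, 9)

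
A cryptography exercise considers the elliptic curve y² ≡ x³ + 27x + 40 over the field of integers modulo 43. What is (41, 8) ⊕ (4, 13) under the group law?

(19, 39)

(41, 8) + (4, 13). λ = (13 - 8)/(4 - 41) ≡ 5/6 mod 43. 6⁻¹ ≡ 36 (mod 43), so λ ≡ 8.
  x = λ² - 41 - 4 = 64 - 45 ≡ 19; y = λ·(41 - 19) - 8 ≡ 39. → (19, 39)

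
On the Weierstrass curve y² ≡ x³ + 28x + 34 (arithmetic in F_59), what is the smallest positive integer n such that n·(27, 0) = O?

2

2P: (27, 0) + (27, 0): same x and y₁ ≡ -y₂, so the sum is O.
2P = O, so the order is 2.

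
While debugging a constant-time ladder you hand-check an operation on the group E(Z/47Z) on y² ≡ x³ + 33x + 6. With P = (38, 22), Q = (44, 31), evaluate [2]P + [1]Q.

(36, 45)

First 2P:
Repeated addition: build up to 2P.
2P: tangent at (38, 22): λ = (3·38² + 33)/(2·22) ≡ 41/44. 44⁻¹ ≡ 31 (mod 47), so λ ≡ 41·31 ≡ 2.
  x = λ² - 38 - 38 = 4 - 76 ≡ 22; y = λ·(38 - 22) - 22 ≡ 10. → (22, 10)
2P = (22, 10).
Finally 2P + Q:
(22, 10) + (44, 31). λ = (31 - 10)/(44 - 22) ≡ 21/22 mod 47. 22⁻¹ ≡ 15 (mod 47) since 22·15 = 330 ≡ 1, so λ ≡ 33.
  x = λ² - 22 - 44 = 1089 - 66 ≡ 36; y = λ·(22 - 36) - 10 ≡ 45. → (36, 45)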